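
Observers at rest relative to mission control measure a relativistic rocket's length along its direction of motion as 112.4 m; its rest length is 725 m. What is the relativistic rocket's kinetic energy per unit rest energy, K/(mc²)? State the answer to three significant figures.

5.45

From L = L₀/γ: γ = 725/112.4 = 6.45018.
K/(mc²) = γ − 1 = 6.45018 − 1 = 5.45.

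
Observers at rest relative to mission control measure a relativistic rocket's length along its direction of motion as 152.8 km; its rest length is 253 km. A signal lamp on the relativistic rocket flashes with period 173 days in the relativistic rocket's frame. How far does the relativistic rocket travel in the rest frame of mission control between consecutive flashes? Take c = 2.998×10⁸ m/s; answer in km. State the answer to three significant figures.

5.91×10^12 km

γ = L₀/L = 253/152.8 = 1.65576.
β = √(1 − 1/γ²) = 0.79702. Lab-frame period = γτ = 1.65576×173 days = 286.45 days. Distance = βc × γτ = 0.79702 × 2.998×10⁸ m/s × 24749280 s = 5.9138×10^15 m = 5.91×10^12 km.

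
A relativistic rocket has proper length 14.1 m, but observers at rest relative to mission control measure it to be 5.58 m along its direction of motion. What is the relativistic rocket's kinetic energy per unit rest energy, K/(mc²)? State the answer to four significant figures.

Length contraction gives γ = L₀/L = 14.1/5.58 = 2.52688.
Since K = (γ−1)mc², K/(mc²) = 2.52688 − 1 = 1.527.

1.527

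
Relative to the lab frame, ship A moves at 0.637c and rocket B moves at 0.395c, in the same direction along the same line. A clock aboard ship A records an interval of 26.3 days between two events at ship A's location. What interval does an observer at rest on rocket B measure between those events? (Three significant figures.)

27.8 days

Transform ship A's velocity into rocket B's frame: (0.637 − 0.395)/(1 − 0.637·0.395) = 0.242/0.748385, so the relative speed is 0.32336c.
At |u| = 0.32336c, γ = (1 − 0.104562)^(−1/2) = 1.0568.
The clock on ship A records proper time, so rocket B measures Δt = γΔτ = 1.0568 × 26.3 = 27.8 days.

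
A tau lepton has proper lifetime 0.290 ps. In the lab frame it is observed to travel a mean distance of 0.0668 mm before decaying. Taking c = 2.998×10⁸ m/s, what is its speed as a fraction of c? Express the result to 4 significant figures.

0.6093c

Lab distance = (lab lifetime)·v = γτ·βc, so βγ = d/(cτ) = 6.680×10^-5/(2.998×10⁸ × 2.900×10^-13) = 0.76833.
With βγ = 0.76833: γ² = 1 + (βγ)² = 1.590331, and β = (βγ)/γ = 0.76833/1.26108 = 0.6093.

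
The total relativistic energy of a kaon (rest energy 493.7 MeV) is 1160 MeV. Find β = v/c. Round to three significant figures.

0.905

Total energy E = γmc² gives γ = 1160/493.7 = 2.3496.
Hence β = √(1 − 1/γ²) = √(1 − 0.181139) = √0.818861 = 0.905.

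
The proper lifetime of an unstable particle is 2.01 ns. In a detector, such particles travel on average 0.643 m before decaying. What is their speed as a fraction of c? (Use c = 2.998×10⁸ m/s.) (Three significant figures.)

Lab distance = (lab lifetime)·v = γτ·βc, so βγ = d/(cτ) = 0.6430/(2.998×10⁸ × 2.010×10^-9) = 1.067.
With βγ = 1.067: γ² = 1 + (βγ)² = 2.13849, and β = (βγ)/γ = 1.067/1.46236 = 0.730.

0.730c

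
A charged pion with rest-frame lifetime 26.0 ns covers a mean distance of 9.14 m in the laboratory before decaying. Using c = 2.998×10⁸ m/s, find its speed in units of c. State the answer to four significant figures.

Let x = d/(cτ) = 9.140 m / (2.998×10⁸ m/s × 2.600×10^-8 s) = 1.1726. Since d = βγcτ, x = βγ = β/√(1−β²).
Solving: β² = x²/(1+x²) = 1.37499/2.37499 = 0.578946, so β = 0.7609.

0.7609c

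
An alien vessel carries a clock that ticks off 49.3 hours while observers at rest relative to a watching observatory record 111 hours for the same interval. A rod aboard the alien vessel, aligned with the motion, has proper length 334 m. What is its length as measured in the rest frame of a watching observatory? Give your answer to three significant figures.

From Δt = γΔτ: γ = 111/49.3 = 2.25152.
The rod contracts by the same γ: 334 m / 2.25152 = 148 m.

148 m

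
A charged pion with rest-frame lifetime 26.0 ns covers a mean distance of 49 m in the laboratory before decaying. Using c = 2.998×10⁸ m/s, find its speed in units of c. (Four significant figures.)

Let x = d/(cτ) = 49.00 m / (2.998×10⁸ m/s × 2.600×10^-8 s) = 6.2862. Since d = βγcτ, x = βγ = β/√(1−β²).
Solving: β² = x²/(1+x²) = 39.5163/40.5163 = 0.975319, so β = 0.9876.

0.9876c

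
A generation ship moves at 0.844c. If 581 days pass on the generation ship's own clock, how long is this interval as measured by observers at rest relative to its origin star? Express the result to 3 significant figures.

γ = 1/√(1 − β²) = 1/√(1 − 0.712336) = 1/√0.287664 = 1/0.536343 = 1.8645.
The onboard clock measures proper time, so the interval in the rest frame of its origin star is dilated: Δt = γ·Δτ = 1.8645 × 581 days = 1080 days.

1080 days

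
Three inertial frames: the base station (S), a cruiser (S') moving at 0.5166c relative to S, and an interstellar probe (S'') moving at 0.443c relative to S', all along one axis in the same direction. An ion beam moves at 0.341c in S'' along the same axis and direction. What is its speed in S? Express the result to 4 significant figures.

0.8860c

Compose velocities in two stages. Stage 1 (into S'): u₁ = (0.341+0.443)/(1+0.341×0.443) = 0.68111.
Stage 2 (into S): u = (0.68111+0.5166)/(1+0.68111×0.5166) = 0.88597, so the speed is 0.8860c.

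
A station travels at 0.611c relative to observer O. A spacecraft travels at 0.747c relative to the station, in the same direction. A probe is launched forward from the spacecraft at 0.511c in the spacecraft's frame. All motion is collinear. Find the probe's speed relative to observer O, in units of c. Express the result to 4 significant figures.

0.9776c

Compose velocities in two stages. Stage 1 (into S'): u₁ = (0.511+0.747)/(1+0.511×0.747) = 0.91046.
Stage 2 (into S): u = (0.91046+0.611)/(1+0.91046×0.611) = 0.97762, so the speed is 0.9776c.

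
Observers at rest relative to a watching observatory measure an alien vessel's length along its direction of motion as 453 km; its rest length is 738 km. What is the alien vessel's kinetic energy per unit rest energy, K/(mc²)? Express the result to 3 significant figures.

0.629

γ = L₀/L = 738/453 = 1.62914.
K/(mc²) = γ − 1 = 1.62914 − 1 = 0.629.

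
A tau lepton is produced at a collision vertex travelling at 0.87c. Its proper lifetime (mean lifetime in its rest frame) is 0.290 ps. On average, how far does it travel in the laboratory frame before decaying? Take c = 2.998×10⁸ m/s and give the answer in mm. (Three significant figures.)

0.153 mm

With β = 0.87, γ = 1/√(1 − 0.87²) = 1/√0.2431 = 2.0282.
Lab-frame lifetime: Δt = γτ = 2.0282 × 0.290 ps = 0.58818 ps.
Distance: d = vΔt = 0.87 × 2.998×10⁸ m/s × 5.8818×10^-13 s = 1.53×10^-4 m = 0.153 mm.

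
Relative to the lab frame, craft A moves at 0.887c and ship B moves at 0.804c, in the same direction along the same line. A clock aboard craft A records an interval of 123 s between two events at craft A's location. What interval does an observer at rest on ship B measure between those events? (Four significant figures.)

128.5 s

Transform craft A's velocity into ship B's frame: (0.887 − 0.804)/(1 − 0.887·0.804) = 0.083/0.286852, so the relative speed is 0.28935c.
γ for this relative speed: γ = 1/√(1 − 0.0837234) = 1.0447.
The clock on craft A records proper time, so ship B measures Δt = γΔτ = 1.0447 × 123 = 128.5 s.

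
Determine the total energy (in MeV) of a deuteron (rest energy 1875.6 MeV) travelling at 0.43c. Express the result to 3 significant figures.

Lorentz factor: γ = (1 − 0.1849)^(−1/2) = 1.1076.
Total energy: E = γmc² = 1.1076 × 1875.6 MeV = 2080 MeV.

2080 MeV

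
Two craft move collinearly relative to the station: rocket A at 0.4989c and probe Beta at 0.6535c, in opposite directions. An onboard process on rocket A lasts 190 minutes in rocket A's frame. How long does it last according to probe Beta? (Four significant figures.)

Speed of rocket A in probe Beta's frame: u = (v_A + v_B)/(1 + v_A v_B/c²) = (0.4989 + 0.6535)/(1 + 0.4989×0.6535) = 1.1524/1.32603115 = 0.86906; |u| = 0.86906c.
At |u| = 0.86906c, γ = (1 − 0.755265)^(−1/2) = 2.0214.
The clock on rocket A records proper time, so probe Beta measures Δt = γΔτ = 2.0214 × 190 = 384.1 minutes.

384.1 minutes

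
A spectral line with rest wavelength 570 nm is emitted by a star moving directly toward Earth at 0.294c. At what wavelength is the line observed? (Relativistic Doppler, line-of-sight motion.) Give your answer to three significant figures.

Relativistic Doppler for wavelength: λ_obs = λ_src · √((1−β)/(1+β)).
With β = 0.294: factor = √(0.706/1.294) = 0.73864.
λ_obs = 570 × 0.73864 = 421 nm.

421 nm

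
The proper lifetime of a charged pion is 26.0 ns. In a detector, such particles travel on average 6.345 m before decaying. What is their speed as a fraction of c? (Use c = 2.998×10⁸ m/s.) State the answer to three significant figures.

d = βγcτ ⇒ βγ = d/(cτ) = 6.345 m / (7.7948 m) = 0.814.
β = (βγ)/√(1+(βγ)²) = 0.814/√1.662596 = 0.631.

0.631c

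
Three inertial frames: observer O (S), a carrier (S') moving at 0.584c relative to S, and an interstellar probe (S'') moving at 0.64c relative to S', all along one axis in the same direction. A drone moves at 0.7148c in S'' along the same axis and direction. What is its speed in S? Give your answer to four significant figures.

0.9810c

Apply u = (u'+v)/(1+u'v) twice. Drone in the carrier frame: (0.7148+0.64)/(1+0.7148·0.64) = 1.3548/1.457472 = 0.92955c.
That velocity, transformed to the rest frame of observer O: (0.92955+0.584)/(1+0.92955·0.584) = 1.51355/1.5428572 = 0.981c.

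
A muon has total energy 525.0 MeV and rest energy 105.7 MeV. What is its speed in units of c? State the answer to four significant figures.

γ = E/(mc²) = 525.0/105.7 = 4.9669.
β = √(1 − 1/γ²) = √(1 − 0.0405349) = √0.9594651 = 0.9795.

0.9795c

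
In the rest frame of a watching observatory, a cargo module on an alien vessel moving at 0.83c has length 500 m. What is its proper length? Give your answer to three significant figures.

γ = 1/√(1 − β²) = 1/√(1 − 0.6889) = 1/√0.3111 = 1/0.557763 = 1.7929.
Proper length: L₀ = γ·L = 1.7929 × 500 = 896 m.

896 m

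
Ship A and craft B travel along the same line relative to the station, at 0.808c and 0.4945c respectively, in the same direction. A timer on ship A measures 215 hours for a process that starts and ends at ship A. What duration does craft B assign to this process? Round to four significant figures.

252.1 hours

Transform ship A's velocity into craft B's frame: (0.808 − 0.4945)/(1 − 0.808·0.4945) = 0.3135/0.600444, so the relative speed is 0.52211c.
γ for this relative speed: γ = 1/√(1 − 0.272599) = 1.1725.
The clock on ship A records proper time, so craft B measures Δt = γΔτ = 1.1725 × 215 = 252.1 hours.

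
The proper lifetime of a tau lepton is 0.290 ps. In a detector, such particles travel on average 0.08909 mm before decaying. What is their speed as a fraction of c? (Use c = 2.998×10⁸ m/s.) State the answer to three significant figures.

0.716c

Lab distance = (lab lifetime)·v = γτ·βc, so βγ = d/(cτ) = 8.909×10^-5/(2.998×10⁸ × 2.900×10^-13) = 1.0247.
With βγ = 1.0247: γ² = 1 + (βγ)² = 2.05001, and β = (βγ)/γ = 1.0247/1.43179 = 0.716.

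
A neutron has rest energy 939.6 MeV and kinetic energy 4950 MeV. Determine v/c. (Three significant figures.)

K = (γ−1)mc², so γ = 1 + 4950/939.6 = 6.2682.
Then v/c = √(1 − γ⁻²) = √(1 − 0.0254516) = √0.9745484 = 0.987.

0.987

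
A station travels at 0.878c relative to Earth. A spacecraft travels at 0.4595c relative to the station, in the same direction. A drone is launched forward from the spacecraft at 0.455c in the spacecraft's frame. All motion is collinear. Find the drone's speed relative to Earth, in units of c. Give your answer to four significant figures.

0.9821c

First combine the drone and spacecraft (S''→S'): u₁ = (0.455 + 0.4595)/(1 + 0.455×0.4595) = 0.9145/1.2090725 = 0.75636.
Then combine with the station (S'→S): u = (0.75636 + 0.878)/(1 + 0.75636×0.878) = 1.63436/1.66408408 = 0.98214.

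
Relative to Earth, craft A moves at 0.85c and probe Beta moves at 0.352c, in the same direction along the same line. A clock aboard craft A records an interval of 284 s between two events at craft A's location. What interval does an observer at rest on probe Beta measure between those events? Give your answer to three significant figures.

Transform craft A's velocity into probe Beta's frame: (0.85 − 0.352)/(1 − 0.85·0.352) = 0.498/0.7008, so the relative speed is 0.71062c.
At |u| = 0.71062c, γ = (1 − 0.504981)^(−1/2) = 1.4213.
Craft A's interval is proper; time dilation gives Δt_B = γΔτ = 1.4213 × 284 s = 404 s.

404 s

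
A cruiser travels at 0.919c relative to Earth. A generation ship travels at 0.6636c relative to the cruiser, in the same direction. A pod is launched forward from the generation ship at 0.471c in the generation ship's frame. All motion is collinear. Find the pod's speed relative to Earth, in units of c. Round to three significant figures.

Compose velocities in two stages. Stage 1 (into S'): u₁ = (0.471+0.6636)/(1+0.471×0.6636) = 0.86442.
Stage 2 (into S): u = (0.86442+0.919)/(1+0.86442×0.919) = 0.99388, so the speed is 0.994c.

0.994c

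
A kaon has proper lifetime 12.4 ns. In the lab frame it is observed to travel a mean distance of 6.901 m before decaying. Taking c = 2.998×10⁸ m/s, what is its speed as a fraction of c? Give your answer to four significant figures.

Lab distance = (lab lifetime)·v = γτ·βc, so βγ = d/(cτ) = 6.901/(2.998×10⁸ × 1.240×10^-8) = 1.8563.
With βγ = 1.8563: γ² = 1 + (βγ)² = 4.44585, and β = (βγ)/γ = 1.8563/2.10852 = 0.8804.

0.8804c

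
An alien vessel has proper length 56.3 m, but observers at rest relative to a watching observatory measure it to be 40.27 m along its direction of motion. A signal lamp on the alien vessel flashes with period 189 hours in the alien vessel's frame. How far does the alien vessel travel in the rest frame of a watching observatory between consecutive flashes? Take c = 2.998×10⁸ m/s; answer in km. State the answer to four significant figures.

γ = L₀/L = 56.3/40.27 = 1.39806.
β = √(1 − 1/γ²) = 0.69884. Lab-frame period = γτ = 1.39806×189 hours = 264.23 hours. Distance = βc × γτ = 0.69884 × 2.998×10⁸ m/s × 951228 s = 1.9929×10^14 m = 1.993×10^11 km.

1.993×10^11 km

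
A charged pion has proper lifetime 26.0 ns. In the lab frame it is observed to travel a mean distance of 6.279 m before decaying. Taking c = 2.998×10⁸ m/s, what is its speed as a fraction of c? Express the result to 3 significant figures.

Let x = d/(cτ) = 6.279 m / (2.998×10⁸ m/s × 2.600×10^-8 s) = 0.80554. Since d = βγcτ, x = βγ = β/√(1−β²).
Solving: β² = x²/(1+x²) = 0.648895/1.648895 = 0.393533, so β = 0.627.

0.627c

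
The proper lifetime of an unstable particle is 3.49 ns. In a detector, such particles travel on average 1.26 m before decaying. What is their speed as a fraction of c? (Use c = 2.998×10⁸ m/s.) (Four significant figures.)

Lab distance = (lab lifetime)·v = γτ·βc, so βγ = d/(cτ) = 1.260/(2.998×10⁸ × 3.490×10^-9) = 1.2042.
With βγ = 1.2042: γ² = 1 + (βγ)² = 2.4501, and β = (βγ)/γ = 1.2042/1.56528 = 0.7693.

0.7693c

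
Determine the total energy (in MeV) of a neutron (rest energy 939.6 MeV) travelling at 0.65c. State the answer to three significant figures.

1240 MeV

With β = 0.65, γ = 1/√(1 − 0.65²) = 1/√0.5775 = 1.3159.
Total energy: E = γmc² = 1.3159 × 939.6 MeV = 1240 MeV.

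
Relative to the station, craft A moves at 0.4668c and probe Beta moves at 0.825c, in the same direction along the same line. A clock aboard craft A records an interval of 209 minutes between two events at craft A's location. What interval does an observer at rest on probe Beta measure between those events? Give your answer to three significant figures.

257 minutes

Transform craft A's velocity into probe Beta's frame: (0.4668 − 0.825)/(1 − 0.4668·0.825) = −0.3582/0.61489, so the relative speed is 0.58254c.
γ for this relative speed: γ = 1/√(1 − 0.339353) = 1.2303.
Craft A's interval is proper; time dilation gives Δt_B = γΔτ = 1.2303 × 209 minutes = 257 minutes.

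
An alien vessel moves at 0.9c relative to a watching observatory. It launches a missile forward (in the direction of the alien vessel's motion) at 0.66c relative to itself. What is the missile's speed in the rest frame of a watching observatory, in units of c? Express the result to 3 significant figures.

Relativistic velocity addition: u = (u' + v)/(1 + u'v/c²), with u' = 0.66c and v = 0.9c.
Numerator: 0.66 + 0.9 = 1.56. Denominator: 1 + (0.66)(0.9) = 1.594.
u = 1.56/1.594 = 0.97867, so the speed is 0.979c.

0.979c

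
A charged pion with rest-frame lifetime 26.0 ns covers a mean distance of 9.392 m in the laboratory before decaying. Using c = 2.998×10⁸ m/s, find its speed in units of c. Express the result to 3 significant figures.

d = βγcτ ⇒ βγ = d/(cτ) = 9.392 m / (7.7948 m) = 1.2049.
β = (βγ)/√(1+(βγ)²) = 1.2049/√2.45178 = 0.770.

0.770c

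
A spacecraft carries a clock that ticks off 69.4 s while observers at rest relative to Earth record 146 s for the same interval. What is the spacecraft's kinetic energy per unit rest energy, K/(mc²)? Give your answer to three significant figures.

γ = Δt/Δτ = 146/69.4 = 2.10375.
Since K = (γ−1)mc², K/(mc²) = 2.10375 − 1 = 1.10.

1.10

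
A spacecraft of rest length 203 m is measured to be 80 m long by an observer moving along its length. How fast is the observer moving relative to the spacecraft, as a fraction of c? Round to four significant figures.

Length contraction gives γ = L₀/L = 203/80 = 2.5375.
β = √(1 − 1/γ²) = √0.844694 = 0.9191.

0.9191c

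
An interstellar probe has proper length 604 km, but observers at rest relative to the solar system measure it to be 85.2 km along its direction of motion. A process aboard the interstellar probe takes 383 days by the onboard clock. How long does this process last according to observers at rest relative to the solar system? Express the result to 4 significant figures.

2715 days

From L = L₀/γ: γ = 604/85.2 = 7.0892.
Δt = γΔτ = 7.0892 × 383 = 2715 days.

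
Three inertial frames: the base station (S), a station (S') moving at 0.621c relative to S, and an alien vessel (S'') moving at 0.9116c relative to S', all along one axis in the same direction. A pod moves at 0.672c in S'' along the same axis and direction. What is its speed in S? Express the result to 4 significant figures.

0.9958c

Compose velocities in two stages. Stage 1 (into S'): u₁ = (0.672+0.9116)/(1+0.672×0.9116) = 0.98202.
Stage 2 (into S): u = (0.98202+0.621)/(1+0.98202×0.621) = 0.99577, so the speed is 0.9958c.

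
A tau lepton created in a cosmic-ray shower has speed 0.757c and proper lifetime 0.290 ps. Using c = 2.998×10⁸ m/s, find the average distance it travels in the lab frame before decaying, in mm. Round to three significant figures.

With β = 0.757, γ = 1/√(1 − 0.757²) = 1/√0.426951 = 1.5304.
Lab-frame lifetime: Δt = γτ = 1.5304 × 0.290 ps = 0.44382 ps.
Distance: d = vΔt = 0.757 × 2.998×10⁸ m/s × 4.4382×10^-13 s = 1.01×10^-4 m = 0.101 mm.

0.101 mm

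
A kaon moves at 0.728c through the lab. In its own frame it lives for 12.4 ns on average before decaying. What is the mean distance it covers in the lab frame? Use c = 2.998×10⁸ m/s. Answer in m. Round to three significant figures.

β² = 0.529984, so γ = 1/√0.470016 = 1.4586.
Lab-frame lifetime: Δt = γτ = 1.4586 × 12.4 ns = 18.087 ns.
Distance: d = vΔt = 0.728 × 2.998×10⁸ m/s × 1.8087×10^-8 s = 3.95 m.

3.95 m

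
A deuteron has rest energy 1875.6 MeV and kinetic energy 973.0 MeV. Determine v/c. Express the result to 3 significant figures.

K = (γ−1)mc², so γ = 1 + 973.0/1875.6 = 1.5188.
Then v/c = √(1 − γ⁻²) = √(1 − 0.43351) = √0.56649 = 0.753.

0.753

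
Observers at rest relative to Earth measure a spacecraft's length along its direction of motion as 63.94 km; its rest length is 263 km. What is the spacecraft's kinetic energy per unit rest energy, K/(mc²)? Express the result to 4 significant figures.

3.113

From L = L₀/γ: γ = 263/63.94 = 4.11323.
Since K = (γ−1)mc², K/(mc²) = 4.11323 − 1 = 3.113.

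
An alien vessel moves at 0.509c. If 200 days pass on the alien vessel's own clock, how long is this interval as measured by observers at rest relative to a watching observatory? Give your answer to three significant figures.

γ = 1/√(1 − β²) = 1/√(1 − 0.259081) = 1/√0.740919 = 1/0.860767 = 1.1618.
Time dilation: Δt = γ·Δτ = 1.1618 × 200 = 232 days.

232 days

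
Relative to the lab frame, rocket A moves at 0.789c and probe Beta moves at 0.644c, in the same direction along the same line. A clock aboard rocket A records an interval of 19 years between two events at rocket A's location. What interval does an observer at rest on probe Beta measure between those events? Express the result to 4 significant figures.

19.88 years

Speed of rocket A in probe Beta's frame: u = (v_A − v_B)/(1 − v_A v_B/c²) = (0.789 − 0.644)/(1 − 0.789×0.644) = 0.145/0.491884 = 0.29478; |u| = 0.29478c.
At |u| = 0.29478c, γ = (1 − 0.0868952)^(−1/2) = 1.0465.
The clock on rocket A records proper time, so probe Beta measures Δt = γΔτ = 1.0465 × 19 = 19.88 years.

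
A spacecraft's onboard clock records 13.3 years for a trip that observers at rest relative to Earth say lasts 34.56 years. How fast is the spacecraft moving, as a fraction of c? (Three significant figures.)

γ = Δt/Δτ = 34.56/13.3 = 2.5985.
β = √(1 − 1/γ²) = √(1 − 0.1481) = √0.8519 = 0.923.

0.923c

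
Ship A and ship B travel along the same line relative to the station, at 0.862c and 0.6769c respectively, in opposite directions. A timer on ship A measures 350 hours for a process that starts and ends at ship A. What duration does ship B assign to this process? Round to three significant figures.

1490 hours

The velocity of ship A relative to ship B is (0.862 + 0.6769)c / (1 + 0.862×0.6769) = 0.97184c; relative speed 0.97184c.
γ for this relative speed: γ = 1/√(1 − 0.944473) = 4.2437.
Ship A's interval is proper; time dilation gives Δt_B = γΔτ = 4.2437 × 350 hours = 1490 hours.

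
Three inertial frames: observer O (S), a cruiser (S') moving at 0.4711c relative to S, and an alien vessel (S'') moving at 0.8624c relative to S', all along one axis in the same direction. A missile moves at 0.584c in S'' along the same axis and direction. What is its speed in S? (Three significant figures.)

0.986c

First combine the missile and alien vessel (S''→S'): u₁ = (0.584 + 0.8624)/(1 + 0.584×0.8624) = 1.4464/1.5036416 = 0.96193.
Then combine with the cruiser (S'→S): u = (0.96193 + 0.4711)/(1 + 0.96193×0.4711) = 1.43303/1.453165223 = 0.98614.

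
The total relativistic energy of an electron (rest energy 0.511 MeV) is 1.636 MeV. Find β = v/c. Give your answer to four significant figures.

Total energy E = γmc² gives γ = 1.636/0.511 = 3.2016.
Hence β = √(1 − 1/γ²) = √(1 − 0.0975587) = √0.9024413 = 0.9500.

0.9500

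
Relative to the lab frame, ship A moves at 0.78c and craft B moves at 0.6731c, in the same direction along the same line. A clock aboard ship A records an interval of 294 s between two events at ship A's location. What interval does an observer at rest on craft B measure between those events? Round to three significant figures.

302 s

The velocity of ship A relative to craft B is (0.78 − 0.6731)c / (1 − 0.78×0.6731) = 0.22506c; relative speed 0.22506c.
At |u| = 0.22506c, γ = (1 − 0.050652)^(−1/2) = 1.0263.
The clock on ship A records proper time, so craft B measures Δt = γΔτ = 1.0263 × 294 = 302 s.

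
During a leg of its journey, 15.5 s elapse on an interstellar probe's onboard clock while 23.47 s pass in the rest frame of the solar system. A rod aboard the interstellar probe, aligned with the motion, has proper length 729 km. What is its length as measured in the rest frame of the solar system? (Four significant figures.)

481.4 km

From Δt = γΔτ: γ = 23.47/15.5 = 1.51419.
The rod contracts by the same γ: 729 km / 1.51419 = 481.4 km.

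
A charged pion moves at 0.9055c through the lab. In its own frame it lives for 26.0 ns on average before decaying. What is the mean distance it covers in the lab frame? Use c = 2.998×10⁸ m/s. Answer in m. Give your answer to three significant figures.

With β = 0.9055, γ = 1/√(1 − 0.9055²) = 1/√0.18006975 = 2.3566.
Lab-frame lifetime: Δt = γτ = 2.3566 × 26.0 ns = 61.272 ns.
Distance: d = vΔt = 0.9055 × 2.998×10⁸ m/s × 6.1272×10^-8 s = 16.6 m.

16.6 m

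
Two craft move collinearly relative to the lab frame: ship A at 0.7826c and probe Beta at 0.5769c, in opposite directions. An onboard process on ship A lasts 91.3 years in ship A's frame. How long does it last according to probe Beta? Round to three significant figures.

261 years

The velocity of ship A relative to probe Beta is (0.7826 + 0.5769)c / (1 + 0.7826×0.5769) = 0.93663c; relative speed 0.93663c.
At |u| = 0.93663c, γ = (1 − 0.877276)^(−1/2) = 2.8545.
The clock on ship A records proper time, so probe Beta measures Δt = γΔτ = 2.8545 × 91.3 = 261 years.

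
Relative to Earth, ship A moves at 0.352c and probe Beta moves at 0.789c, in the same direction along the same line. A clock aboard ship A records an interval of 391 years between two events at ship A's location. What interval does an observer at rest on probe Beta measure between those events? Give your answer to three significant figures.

491 years

The velocity of ship A relative to probe Beta is (0.352 − 0.789)c / (1 − 0.352×0.789) = −0.60504c; relative speed 0.60504c.
γ for this relative speed: γ = 1/√(1 − 0.366073) = 1.256.
The clock on ship A records proper time, so probe Beta measures Δt = γΔτ = 1.256 × 391 = 491 years.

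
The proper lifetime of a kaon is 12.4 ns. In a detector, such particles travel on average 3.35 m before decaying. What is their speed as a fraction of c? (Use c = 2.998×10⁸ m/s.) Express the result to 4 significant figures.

Let x = d/(cτ) = 3.350 m / (2.998×10⁸ m/s × 1.240×10^-8 s) = 0.90114. Since d = βγcτ, x = βγ = β/√(1−β²).
Solving: β² = x²/(1+x²) = 0.812053/1.812053 = 0.44814, so β = 0.6694.

0.6694c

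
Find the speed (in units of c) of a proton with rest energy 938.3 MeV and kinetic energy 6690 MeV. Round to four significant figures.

0.9924c

K = (γ−1)mc², so γ = 1 + 6690/938.3 = 8.1299.
Then v/c = √(1 − γ⁻²) = √(1 − 0.0151297) = √0.9848703 = 0.9924.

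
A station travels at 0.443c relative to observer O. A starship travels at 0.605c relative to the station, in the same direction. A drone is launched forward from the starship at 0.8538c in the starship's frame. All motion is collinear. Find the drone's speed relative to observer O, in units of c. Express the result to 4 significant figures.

Compose velocities in two stages. Stage 1 (into S'): u₁ = (0.8538+0.605)/(1+0.8538×0.605) = 0.96192.
Stage 2 (into S): u = (0.96192+0.443)/(1+0.96192×0.443) = 0.98513, so the speed is 0.9851c.

0.9851c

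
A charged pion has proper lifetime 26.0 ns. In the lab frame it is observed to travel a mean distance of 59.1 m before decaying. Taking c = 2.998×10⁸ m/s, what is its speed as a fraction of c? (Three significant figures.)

d = βγcτ ⇒ βγ = d/(cτ) = 59.10 m / (7.7948 m) = 7.582.
β = (βγ)/√(1+(βγ)²) = 7.582/√58.4867 = 0.991.

0.991c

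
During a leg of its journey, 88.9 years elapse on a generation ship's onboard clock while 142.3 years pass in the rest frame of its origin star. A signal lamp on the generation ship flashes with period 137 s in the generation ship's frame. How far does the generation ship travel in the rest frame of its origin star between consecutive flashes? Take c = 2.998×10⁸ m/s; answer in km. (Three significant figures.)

γ = Δt/Δτ = 142.3/88.9 = 1.60067.
β = √(1 − 1/γ²) = 0.78083. Lab-frame period = γτ = 1.60067×137 s = 219.29 s. Distance = βc × γτ = 0.78083 × 2.998×10⁸ m/s × 219.29 s = 5.1334×10^10 m = 5.13×10^7 km.

5.13×10^7 km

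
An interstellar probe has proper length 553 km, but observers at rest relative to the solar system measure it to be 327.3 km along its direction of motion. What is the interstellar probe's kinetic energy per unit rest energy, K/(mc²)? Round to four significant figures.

γ = L₀/L = 553/327.3 = 1.68958.
Since K = (γ−1)mc², K/(mc²) = 1.68958 − 1 = 0.6896.

0.6896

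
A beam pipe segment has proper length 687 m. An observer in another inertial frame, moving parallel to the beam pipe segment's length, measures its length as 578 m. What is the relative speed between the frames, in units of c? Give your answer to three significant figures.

0.541c

Length contraction gives γ = L₀/L = 687/578 = 1.1886.
β = √(1 − 1/γ²) = √0.292171 = 0.541.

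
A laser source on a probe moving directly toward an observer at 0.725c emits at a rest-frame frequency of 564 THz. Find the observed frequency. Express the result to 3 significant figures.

1410 THz

Relativistic Doppler (source moving toward): f_obs = f_src · √((1+β)/(1−β)).
With β = 0.725: factor = √(1.725/0.275) = 2.5045.
f_obs = 564 × 2.5045 = 1410 THz.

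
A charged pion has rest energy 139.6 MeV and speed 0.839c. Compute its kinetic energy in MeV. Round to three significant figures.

Lorentz factor: γ = (1 − 0.703921)^(−1/2) = 1.83779.
Kinetic energy: K = (γ − 1)mc² = (1.83779 − 1) × 139.6 MeV = 0.83779 × 139.6 = 117 MeV.

117 MeV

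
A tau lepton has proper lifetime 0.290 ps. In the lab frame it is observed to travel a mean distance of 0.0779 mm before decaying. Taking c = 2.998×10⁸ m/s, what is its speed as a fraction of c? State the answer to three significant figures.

0.667c

Lab distance = (lab lifetime)·v = γτ·βc, so βγ = d/(cτ) = 7.790×10^-5/(2.998×10⁸ × 2.900×10^-13) = 0.896.
With βγ = 0.896: γ² = 1 + (βγ)² = 1.802816, and β = (βγ)/γ = 0.896/1.34269 = 0.667.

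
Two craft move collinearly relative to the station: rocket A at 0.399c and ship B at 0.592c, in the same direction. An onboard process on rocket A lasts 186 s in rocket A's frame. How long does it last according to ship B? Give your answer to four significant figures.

Transform rocket A's velocity into ship B's frame: (0.399 − 0.592)/(1 − 0.399·0.592) = −0.193/0.763792, so the relative speed is 0.25269c.
At |u| = 0.25269c, γ = (1 − 0.0638522)^(−1/2) = 1.0335.
Rocket A's interval is proper; time dilation gives Δt_B = γΔτ = 1.0335 × 186 s = 192.2 s.

192.2 s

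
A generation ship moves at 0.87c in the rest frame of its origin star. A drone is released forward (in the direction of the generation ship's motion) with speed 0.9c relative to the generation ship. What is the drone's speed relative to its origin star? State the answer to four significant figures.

0.9927c

In units of c, u = (u' + v)/(1 + u'v) with u' = 0.9 and v = 0.87.
Numerator: 0.9 + 0.87 = 1.77. Denominator: 1 + (0.9)(0.87) = 1.783.
u = 1.77/1.783 = 0.99271, so the speed is 0.9927c.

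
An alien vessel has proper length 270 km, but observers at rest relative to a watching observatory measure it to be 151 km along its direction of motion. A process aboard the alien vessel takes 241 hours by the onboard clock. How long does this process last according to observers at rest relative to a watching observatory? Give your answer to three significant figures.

431 hours

γ = L₀/L = 270/151 = 1.78808.
Δt = γΔτ = 1.78808 × 241 = 431 hours.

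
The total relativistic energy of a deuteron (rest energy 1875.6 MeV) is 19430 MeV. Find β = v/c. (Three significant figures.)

γ = E/(mc²) = 19430/1875.6 = 10.359.
β = √(1 − 1/γ²) = √(1 − 0.00931889) = √0.99068111 = 0.995.

0.995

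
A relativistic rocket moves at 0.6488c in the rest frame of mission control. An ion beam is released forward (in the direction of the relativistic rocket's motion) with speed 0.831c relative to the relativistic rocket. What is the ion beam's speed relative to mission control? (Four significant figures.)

In units of c, u = (u' + v)/(1 + u'v) with u' = 0.831 and v = 0.6488.
Numerator: 0.831 + 0.6488 = 1.4798. Denominator: 1 + (0.831)(0.6488) = 1.5391528.
u = 1.4798/1.5391528 = 0.96144, so the speed is 0.9614c.

0.9614c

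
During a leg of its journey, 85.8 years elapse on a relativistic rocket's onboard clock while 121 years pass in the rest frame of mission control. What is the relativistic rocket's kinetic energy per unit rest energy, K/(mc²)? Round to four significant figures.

0.4103

γ = Δt/Δτ = 121/85.8 = 1.41026.
K/(mc²) = γ − 1 = 1.41026 − 1 = 0.4103.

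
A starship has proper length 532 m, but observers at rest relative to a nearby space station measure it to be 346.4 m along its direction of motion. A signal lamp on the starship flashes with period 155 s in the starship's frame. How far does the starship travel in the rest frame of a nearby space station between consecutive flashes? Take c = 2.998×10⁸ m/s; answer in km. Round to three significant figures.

γ = L₀/L = 532/346.4 = 1.5358.
β = √(1 − 1/γ²) = 0.75897. Lab-frame period = γτ = 1.5358×155 s = 238.05 s. Distance = βc × γτ = 0.75897 × 2.998×10⁸ m/s × 238.05 s = 5.4166×10^10 m = 5.42×10^7 km.

5.42×10^7 km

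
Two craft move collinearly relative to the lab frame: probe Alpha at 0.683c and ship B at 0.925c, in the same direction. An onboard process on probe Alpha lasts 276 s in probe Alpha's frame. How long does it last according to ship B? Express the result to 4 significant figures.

366.2 s

Speed of probe Alpha in ship B's frame: u = (v_A − v_B)/(1 − v_A v_B/c²) = (0.683 − 0.925)/(1 − 0.683×0.925) = −0.242/0.368225 = −0.65721; |u| = 0.65721c.
γ for this relative speed: γ = 1/√(1 − 0.431925) = 1.3268.
Probe Alpha's interval is proper; time dilation gives Δt_B = γΔτ = 1.3268 × 276 s = 366.2 s.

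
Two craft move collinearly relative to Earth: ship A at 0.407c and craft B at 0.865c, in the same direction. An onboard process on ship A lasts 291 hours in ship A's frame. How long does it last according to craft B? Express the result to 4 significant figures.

411.4 hours

Speed of ship A in craft B's frame: u = (v_A − v_B)/(1 − v_A v_B/c²) = (0.407 − 0.865)/(1 − 0.407×0.865) = −0.458/0.647945 = −0.70685; |u| = 0.70685c.
γ for this relative speed: γ = 1/√(1 − 0.499637) = 1.4137.
Ship A's interval is proper; time dilation gives Δt_B = γΔτ = 1.4137 × 291 hours = 411.4 hours.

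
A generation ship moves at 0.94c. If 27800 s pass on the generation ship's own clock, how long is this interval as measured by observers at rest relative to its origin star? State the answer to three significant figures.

β² = 0.8836, so γ = 1/√0.1164 = 2.9311.
The onboard clock measures proper time, so the interval in the rest frame of its origin star is dilated: Δt = γ·Δτ = 2.9311 × 27800 s = 81500 s.

81500 s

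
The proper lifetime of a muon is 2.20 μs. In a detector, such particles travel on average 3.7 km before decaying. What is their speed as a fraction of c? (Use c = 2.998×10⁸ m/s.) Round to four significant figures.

d = βγcτ ⇒ βγ = d/(cτ) = 3700 m / (659.56 m) = 5.6098.
β = (βγ)/√(1+(βγ)²) = 5.6098/√32.4699 = 0.9845.

0.9845c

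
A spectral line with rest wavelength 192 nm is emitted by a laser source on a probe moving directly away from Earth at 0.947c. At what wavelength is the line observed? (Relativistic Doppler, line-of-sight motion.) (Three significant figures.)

Relativistic Doppler for wavelength: λ_obs = λ_src · √((1+β)/(1−β)).
With β = 0.947: factor = √(1.947/0.053) = 6.061.
λ_obs = 192 × 6.061 = 1160 nm.

1160 nm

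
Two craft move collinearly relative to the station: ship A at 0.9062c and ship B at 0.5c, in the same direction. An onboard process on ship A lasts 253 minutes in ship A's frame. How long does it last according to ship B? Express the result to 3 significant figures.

Speed of ship A in ship B's frame: u = (v_A − v_B)/(1 − v_A v_B/c²) = (0.9062 − 0.5)/(1 − 0.9062×0.5) = 0.4062/0.5469 = 0.74273; |u| = 0.74273c.
At |u| = 0.74273c, γ = (1 − 0.551648)^(−1/2) = 1.4934.
The clock on ship A records proper time, so ship B measures Δt = γΔτ = 1.4934 × 253 = 378 minutes.

378 minutes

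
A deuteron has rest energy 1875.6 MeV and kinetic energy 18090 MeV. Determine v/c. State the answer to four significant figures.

K = (γ−1)mc², so γ = 1 + 18090/1875.6 = 10.645.
Then v/c = √(1 − γ⁻²) = √(1 − 0.00882488) = √0.99117512 = 0.9956.

0.9956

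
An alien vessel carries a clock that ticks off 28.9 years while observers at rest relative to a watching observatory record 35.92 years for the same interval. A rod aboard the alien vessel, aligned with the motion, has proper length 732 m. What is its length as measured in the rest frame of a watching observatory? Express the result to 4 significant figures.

588.9 m

From Δt = γΔτ: γ = 35.92/28.9 = 1.24291.
The rod contracts by the same γ: 732 m / 1.24291 = 588.9 m.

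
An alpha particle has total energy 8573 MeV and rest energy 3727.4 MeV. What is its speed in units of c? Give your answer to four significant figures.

γ = E/(mc²) = 8573/3727.4 = 2.3.
β = √(1 − 1/γ²) = √(1 − 0.189036) = √0.810964 = 0.9005.

0.9005c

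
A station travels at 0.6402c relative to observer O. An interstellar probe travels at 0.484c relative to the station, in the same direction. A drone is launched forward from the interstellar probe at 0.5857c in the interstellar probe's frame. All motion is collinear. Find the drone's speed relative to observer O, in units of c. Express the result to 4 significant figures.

First combine the drone and interstellar probe (S''→S'): u₁ = (0.5857 + 0.484)/(1 + 0.5857×0.484) = 1.0697/1.2834788 = 0.83344.
Then combine with the station (S'→S): u = (0.83344 + 0.6402)/(1 + 0.83344×0.6402) = 1.47364/1.533568288 = 0.96092.

0.9609c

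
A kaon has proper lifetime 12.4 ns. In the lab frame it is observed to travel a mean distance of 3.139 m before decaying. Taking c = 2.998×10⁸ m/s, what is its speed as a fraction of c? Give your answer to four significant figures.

Lab distance = (lab lifetime)·v = γτ·βc, so βγ = d/(cτ) = 3.139/(2.998×10⁸ × 1.240×10^-8) = 0.84438.
With βγ = 0.84438: γ² = 1 + (βγ)² = 1.712978, and β = (βγ)/γ = 0.84438/1.30881 = 0.6452.

0.6452c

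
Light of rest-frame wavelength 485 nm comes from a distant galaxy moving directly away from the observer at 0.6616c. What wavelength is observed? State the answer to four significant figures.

1075 nm

Relativistic Doppler for wavelength: λ_obs = λ_src · √((1+β)/(1−β)).
With β = 0.6616: factor = √(1.6616/0.3384) = 2.2159.
λ_obs = 485 × 2.2159 = 1075 nm.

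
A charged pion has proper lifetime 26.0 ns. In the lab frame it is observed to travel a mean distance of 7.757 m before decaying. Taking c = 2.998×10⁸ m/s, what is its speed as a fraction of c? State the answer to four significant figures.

Let x = d/(cτ) = 7.757 m / (2.998×10⁸ m/s × 2.600×10^-8 s) = 0.99515. Since d = βγcτ, x = βγ = β/√(1−β²).
Solving: β² = x²/(1+x²) = 0.990324/1.990324 = 0.497569, so β = 0.7054.

0.7054c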